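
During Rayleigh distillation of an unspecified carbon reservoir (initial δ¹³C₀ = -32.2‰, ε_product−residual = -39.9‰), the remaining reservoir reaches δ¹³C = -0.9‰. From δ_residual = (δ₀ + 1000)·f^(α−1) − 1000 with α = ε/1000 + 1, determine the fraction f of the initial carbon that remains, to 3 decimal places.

0.450

α − 1 = ε/1000 = -0.0399
(δ_res + 1000)/(δ₀ + 1000) = (-0.9 + 1000)/(-32.2 + 1000) = 999.1/967.8 = 1.032341
f = 1.032341^(1/-0.0399) = exp(ln(1.032341)/-0.0399) = exp(0.03183/-0.0399)
f = exp(-0.7977) = 0.4504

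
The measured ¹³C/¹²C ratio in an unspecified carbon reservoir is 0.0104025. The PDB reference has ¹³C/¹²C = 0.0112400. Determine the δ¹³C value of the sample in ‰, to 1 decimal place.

δ¹³C = (R_sample / R_standard − 1) × 1000
R_sample / R_standard = 0.0104025 / 0.0112400 = 0.925489
δ¹³C = (0.925489 − 1) × 1000 = -74.51‰

-74.5‰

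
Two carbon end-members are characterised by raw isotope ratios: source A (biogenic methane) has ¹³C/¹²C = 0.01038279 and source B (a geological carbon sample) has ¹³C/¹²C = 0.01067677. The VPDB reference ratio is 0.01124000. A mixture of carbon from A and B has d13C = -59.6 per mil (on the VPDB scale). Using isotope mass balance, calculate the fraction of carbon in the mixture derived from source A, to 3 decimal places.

0.363

δ_A = (0.01038279/0.01124000 − 1)×1000 = (0.923736 − 1)×1000 = -76.264 per mil
δ_B = (0.01067677/0.01124000 − 1)×1000 = (0.949891 − 1)×1000 = -50.109 per mil
f_A = (δ_mix − δ_B)/(δ_A − δ_B) = (-59.6 − (-50.109))/(-76.264 − (-50.109))
f_A = -9.491 / -26.155 = 0.3629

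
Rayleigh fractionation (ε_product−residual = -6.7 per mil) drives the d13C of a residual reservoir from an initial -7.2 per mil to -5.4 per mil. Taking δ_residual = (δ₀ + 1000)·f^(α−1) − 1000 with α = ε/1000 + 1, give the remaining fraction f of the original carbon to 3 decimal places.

α − 1 = ε/1000 = -0.0067
(δ_res + 1000)/(δ₀ + 1000) = (-5.4 + 1000)/(-7.2 + 1000) = 994.6/992.8 = 1.001813
f = 1.001813^(1/-0.0067) = exp(ln(1.001813)/-0.0067) = exp(0.00181/-0.0067)
f = exp(-0.2704) = 0.7631

0.763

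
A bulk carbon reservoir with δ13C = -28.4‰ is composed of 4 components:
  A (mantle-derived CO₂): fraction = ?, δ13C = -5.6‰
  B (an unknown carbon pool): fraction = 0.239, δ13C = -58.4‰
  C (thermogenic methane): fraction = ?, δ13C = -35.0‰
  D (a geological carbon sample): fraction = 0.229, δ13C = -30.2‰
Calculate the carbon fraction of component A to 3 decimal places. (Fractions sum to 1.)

0.377

Let f_A and f_C be the unknown fractions; fractions sum to 1 so f_A + f_C = 0.532.
Mass balance: Σ fᵢ·δᵢ = δ_bulk ⇒ f_A·(-5.6) + f_C·(-35.0) = -28.4 − (-20.873) = -7.527
Substitute f_C = 0.532 − f_A:
f_A·(-5.6 − -35.0) = -7.527 − 0.532×(-35.0) = 11.093
f_A = 11.093 / 29.4 = 0.3773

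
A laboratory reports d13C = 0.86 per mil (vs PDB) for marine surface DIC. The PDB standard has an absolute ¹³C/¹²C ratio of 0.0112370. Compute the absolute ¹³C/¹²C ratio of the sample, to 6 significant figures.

R_sample = R_standard × (d13C/1000 + 1)
R_sample = 0.0112370 × (0.86/1000 + 1) = 0.0112370 × 1.000860
R_sample = 0.0112467

0.0112467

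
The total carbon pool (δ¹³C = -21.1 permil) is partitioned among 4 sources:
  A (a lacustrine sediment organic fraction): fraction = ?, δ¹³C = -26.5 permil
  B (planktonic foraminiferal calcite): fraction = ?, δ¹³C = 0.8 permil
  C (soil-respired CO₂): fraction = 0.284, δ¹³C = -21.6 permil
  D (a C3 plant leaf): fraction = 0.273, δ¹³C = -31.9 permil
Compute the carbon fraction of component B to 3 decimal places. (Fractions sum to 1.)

0.201

Let f_B and f_A be the unknown fractions; fractions sum to 1 so f_B + f_A = 0.443.
Mass balance: Σ fᵢ·δᵢ = δ_bulk ⇒ f_B·(0.8) + f_A·(-26.5) = -21.1 − (-14.843) = -6.257
Substitute f_A = 0.443 − f_B:
f_B·(0.8 − -26.5) = -6.257 − 0.443×(-26.5) = 5.483
f_B = 5.483 / 27.3 = 0.2008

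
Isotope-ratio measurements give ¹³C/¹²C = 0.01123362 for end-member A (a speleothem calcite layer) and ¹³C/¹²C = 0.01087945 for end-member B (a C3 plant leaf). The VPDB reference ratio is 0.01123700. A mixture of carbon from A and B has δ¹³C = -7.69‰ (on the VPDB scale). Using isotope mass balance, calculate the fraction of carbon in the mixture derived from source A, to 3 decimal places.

δ_A = (0.01123362/0.01123700 − 1)×1000 = (0.999699 − 1)×1000 = -0.301‰
δ_B = (0.01087945/0.01123700 − 1)×1000 = (0.968181 − 1)×1000 = -31.819‰
f_A = (δ_mix − δ_B)/(δ_A − δ_B) = (-7.69 − (-31.819))/(-0.301 − (-31.819))
f_A = 24.129 / 31.518 = 0.7656

0.766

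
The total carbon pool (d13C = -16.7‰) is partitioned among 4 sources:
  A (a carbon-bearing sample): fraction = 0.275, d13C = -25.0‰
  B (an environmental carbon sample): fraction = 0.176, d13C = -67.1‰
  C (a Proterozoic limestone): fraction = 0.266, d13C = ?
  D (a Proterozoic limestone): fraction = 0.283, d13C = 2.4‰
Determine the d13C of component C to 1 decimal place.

Isotope mass balance: δ_bulk = Σ fᵢ·δᵢ.
-16.7 = 0.275×(-25.0) + 0.176×(-67.1) + 0.266×δ_C + 0.283×(2.4)
0.266·δ_C = -16.7 − (-18.005) = 1.305
δ_C = 1.305 / 0.266 = 4.91‰

4.9‰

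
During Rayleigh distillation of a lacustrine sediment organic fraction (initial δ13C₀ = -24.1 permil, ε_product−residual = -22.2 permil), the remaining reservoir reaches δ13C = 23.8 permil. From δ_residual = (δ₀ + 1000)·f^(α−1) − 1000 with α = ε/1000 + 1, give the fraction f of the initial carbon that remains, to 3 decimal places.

α − 1 = ε/1000 = -0.0222
(δ_res + 1000)/(δ₀ + 1000) = (23.8 + 1000)/(-24.1 + 1000) = 1023.8/975.9 = 1.049083
f = 1.049083^(1/-0.0222) = exp(ln(1.049083)/-0.0222) = exp(0.04792/-0.0222)
f = exp(-2.1584) = 0.1155

0.116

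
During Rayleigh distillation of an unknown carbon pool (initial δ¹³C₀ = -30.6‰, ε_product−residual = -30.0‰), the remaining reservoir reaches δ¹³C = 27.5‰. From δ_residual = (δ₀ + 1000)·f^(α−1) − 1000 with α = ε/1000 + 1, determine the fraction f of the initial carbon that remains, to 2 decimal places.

0.14

α − 1 = ε/1000 = -0.0300
(δ_res + 1000)/(δ₀ + 1000) = (27.5 + 1000)/(-30.6 + 1000) = 1027.5/969.4 = 1.059934
f = 1.059934^(1/-0.0300) = exp(ln(1.059934)/-0.0300) = exp(0.05821/-0.0300)
f = exp(-1.9402) = 0.1437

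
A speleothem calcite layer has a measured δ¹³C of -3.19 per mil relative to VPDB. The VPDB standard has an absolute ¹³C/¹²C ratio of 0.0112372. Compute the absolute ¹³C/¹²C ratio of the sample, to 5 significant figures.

R_sample = R_standard × (δ¹³C/1000 + 1)
R_sample = 0.0112372 × (-3.19/1000 + 1) = 0.0112372 × 0.996810
R_sample = 0.0112014

0.011201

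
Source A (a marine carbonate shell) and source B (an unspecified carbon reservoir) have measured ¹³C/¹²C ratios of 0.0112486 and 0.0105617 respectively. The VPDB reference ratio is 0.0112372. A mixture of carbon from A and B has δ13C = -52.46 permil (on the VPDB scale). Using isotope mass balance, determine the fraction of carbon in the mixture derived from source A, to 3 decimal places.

0.125

δ_A = (0.0112486/0.0112372 − 1)×1000 = (1.001014 − 1)×1000 = 1.014 permil
δ_B = (0.0105617/0.0112372 − 1)×1000 = (0.939887 − 1)×1000 = -60.113 permil
f_A = (δ_mix − δ_B)/(δ_A − δ_B) = (-52.46 − (-60.113))/(1.014 − (-60.113))
f_A = 7.653 / 61.127 = 0.1252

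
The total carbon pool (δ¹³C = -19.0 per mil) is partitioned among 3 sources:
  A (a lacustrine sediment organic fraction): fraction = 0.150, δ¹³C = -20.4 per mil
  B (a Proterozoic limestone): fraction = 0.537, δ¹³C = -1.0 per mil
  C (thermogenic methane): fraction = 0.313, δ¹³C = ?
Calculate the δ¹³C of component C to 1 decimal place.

Isotope mass balance: δ_bulk = Σ fᵢ·δᵢ.
-19.0 = 0.150×(-20.4) + 0.537×(-1.0) + 0.313×δ_C
0.313·δ_C = -19.0 − (-3.597) = -15.403
δ_C = -15.403 / 0.313 = -49.21 per mil

-49.2 per mil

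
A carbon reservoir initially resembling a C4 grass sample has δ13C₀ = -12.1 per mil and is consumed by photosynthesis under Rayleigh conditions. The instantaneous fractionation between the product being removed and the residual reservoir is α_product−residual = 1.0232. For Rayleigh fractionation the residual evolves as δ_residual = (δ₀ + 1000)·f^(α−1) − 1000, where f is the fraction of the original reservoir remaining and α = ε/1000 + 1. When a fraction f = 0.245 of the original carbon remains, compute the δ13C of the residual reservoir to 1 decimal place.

Rayleigh residual: δ_res = (δ₀ + 1000)·f^(α−1) − 1000
α − 1 = 0.02320
f^(α−1) = 0.245^(0.02320) = 0.967896
δ_res = (-12.1 + 1000) × 0.967896 − 1000 = 956.184 − 1000 = -43.82 per mil

-43.8 per mil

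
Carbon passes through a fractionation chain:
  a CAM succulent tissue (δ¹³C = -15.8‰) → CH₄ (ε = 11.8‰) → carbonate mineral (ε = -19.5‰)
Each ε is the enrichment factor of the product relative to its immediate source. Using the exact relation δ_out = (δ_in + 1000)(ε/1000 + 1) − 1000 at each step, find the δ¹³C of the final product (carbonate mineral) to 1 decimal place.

-23.6‰

step 1: δ = (-15.80 + 1000)·(11.8/1000 + 1) − 1000 = -4.19‰
step 2: δ = (-4.19 + 1000)·(-19.5/1000 + 1) − 1000 = -23.60‰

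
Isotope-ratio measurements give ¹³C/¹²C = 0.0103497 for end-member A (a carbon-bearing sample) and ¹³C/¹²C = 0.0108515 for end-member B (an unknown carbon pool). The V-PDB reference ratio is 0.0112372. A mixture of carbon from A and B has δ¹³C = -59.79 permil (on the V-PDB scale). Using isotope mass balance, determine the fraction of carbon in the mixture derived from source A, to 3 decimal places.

δ_A = (0.0103497/0.0112372 − 1)×1000 = (0.921021 − 1)×1000 = -78.979 permil
δ_B = (0.0108515/0.0112372 − 1)×1000 = (0.965677 − 1)×1000 = -34.323 permil
f_A = (δ_mix − δ_B)/(δ_A − δ_B) = (-59.79 − (-34.323))/(-78.979 − (-34.323))
f_A = -25.467 / -44.655 = 0.5703

0.570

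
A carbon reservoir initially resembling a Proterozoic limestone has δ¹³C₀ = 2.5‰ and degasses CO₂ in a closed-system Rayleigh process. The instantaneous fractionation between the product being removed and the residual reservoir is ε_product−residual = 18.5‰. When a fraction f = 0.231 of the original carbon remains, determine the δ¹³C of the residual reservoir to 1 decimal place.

-24.3‰

Rayleigh residual: δ_res = (δ₀ + 1000)·f^(α−1) − 1000
α = ε/1000 + 1 = 1.01850, so α − 1 = 0.01850
f^(α−1) = 0.231^(0.01850) = 0.973255
δ_res = (2.5 + 1000) × 0.973255 − 1000 = 975.689 − 1000 = -24.31‰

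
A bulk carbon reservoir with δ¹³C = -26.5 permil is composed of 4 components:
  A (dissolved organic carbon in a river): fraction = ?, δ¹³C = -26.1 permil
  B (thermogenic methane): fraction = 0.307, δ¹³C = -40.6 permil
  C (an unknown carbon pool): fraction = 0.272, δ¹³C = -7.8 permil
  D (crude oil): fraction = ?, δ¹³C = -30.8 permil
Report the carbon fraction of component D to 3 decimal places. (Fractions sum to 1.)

0.197

Let f_D and f_A be the unknown fractions; fractions sum to 1 so f_D + f_A = 0.421.
Mass balance: Σ fᵢ·δᵢ = δ_bulk ⇒ f_D·(-30.8) + f_A·(-26.1) = -26.5 − (-14.586) = -11.914
Substitute f_A = 0.421 − f_D:
f_D·(-30.8 − -26.1) = -11.914 − 0.421×(-26.1) = -0.926
f_D = -0.926 / -4.7 = 0.1970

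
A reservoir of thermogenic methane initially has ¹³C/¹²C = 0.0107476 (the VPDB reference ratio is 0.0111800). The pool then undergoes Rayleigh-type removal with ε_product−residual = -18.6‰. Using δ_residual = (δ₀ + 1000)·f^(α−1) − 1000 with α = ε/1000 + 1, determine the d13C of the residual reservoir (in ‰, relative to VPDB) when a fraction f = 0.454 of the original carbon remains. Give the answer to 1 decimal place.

δ₀ = (0.0107476/0.0111800 − 1)×1000 = (0.961324 − 1)×1000 = -38.676‰
α − 1 = ε/1000 = -0.0186
f^(α−1) = 0.454^(-0.0186) = 1.014796
δ_res = (-38.676 + 1000) × 1.014796 − 1000 = 975.548 − 1000 = -24.45‰

-24.5‰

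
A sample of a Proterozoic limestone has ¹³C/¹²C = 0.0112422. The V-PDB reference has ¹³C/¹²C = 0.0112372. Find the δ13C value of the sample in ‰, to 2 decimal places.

0.44‰

δ13C = (R_sample / R_standard − 1) × 1000
R_sample / R_standard = 0.0112422 / 0.0112372 = 1.000445
δ13C = (1.000445 − 1) × 1000 = 0.445‰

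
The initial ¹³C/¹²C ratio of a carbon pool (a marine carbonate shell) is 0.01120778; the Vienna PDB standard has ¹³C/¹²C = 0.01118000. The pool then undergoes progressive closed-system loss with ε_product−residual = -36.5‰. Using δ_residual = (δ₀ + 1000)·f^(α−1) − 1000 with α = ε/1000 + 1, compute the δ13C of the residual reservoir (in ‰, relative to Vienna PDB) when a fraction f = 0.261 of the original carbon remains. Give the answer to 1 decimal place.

52.9‰

δ₀ = (0.01120778/0.01118000 − 1)×1000 = (1.002485 − 1)×1000 = 2.485‰
α − 1 = ε/1000 = -0.0365
f^(α−1) = 0.261^(-0.0365) = 1.050250
δ_res = (2.485 + 1000) × 1.050250 − 1000 = 1052.859 − 1000 = 52.86‰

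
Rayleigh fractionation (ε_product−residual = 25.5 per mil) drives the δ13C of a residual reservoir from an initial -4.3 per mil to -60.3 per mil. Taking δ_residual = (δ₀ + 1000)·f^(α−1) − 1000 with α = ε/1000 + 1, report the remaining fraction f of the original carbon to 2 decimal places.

0.10

α − 1 = ε/1000 = 0.0255
(δ_res + 1000)/(δ₀ + 1000) = (-60.3 + 1000)/(-4.3 + 1000) = 939.7/995.7 = 0.943758
f = 0.943758^(1/0.0255) = exp(ln(0.943758)/0.0255) = exp(-0.05789/0.0255)
f = exp(-2.2700) = 0.1033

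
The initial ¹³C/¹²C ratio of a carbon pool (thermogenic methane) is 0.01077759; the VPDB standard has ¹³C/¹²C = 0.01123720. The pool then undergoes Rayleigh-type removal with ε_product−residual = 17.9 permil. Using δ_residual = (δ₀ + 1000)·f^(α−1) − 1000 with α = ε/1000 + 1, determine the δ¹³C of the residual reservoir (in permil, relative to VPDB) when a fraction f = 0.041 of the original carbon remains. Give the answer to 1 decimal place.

δ₀ = (0.01077759/0.01123720 − 1)×1000 = (0.959099 − 1)×1000 = -40.901 permil
α − 1 = ε/1000 = 0.0179
f^(α−1) = 0.041^(0.0179) = 0.944428
δ_res = (-40.901 + 1000) × 0.944428 − 1000 = 905.800 − 1000 = -94.20 permil

-94.2 permil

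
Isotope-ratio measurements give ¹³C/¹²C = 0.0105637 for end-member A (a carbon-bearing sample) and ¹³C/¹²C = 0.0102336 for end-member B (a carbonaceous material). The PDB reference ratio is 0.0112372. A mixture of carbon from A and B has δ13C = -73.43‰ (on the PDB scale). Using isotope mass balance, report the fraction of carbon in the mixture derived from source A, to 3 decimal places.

0.541

δ_A = (0.0105637/0.0112372 − 1)×1000 = (0.940065 − 1)×1000 = -59.935‰
δ_B = (0.0102336/0.0112372 − 1)×1000 = (0.910689 − 1)×1000 = -89.311‰
f_A = (δ_mix − δ_B)/(δ_A − δ_B) = (-73.43 − (-89.311))/(-59.935 − (-89.311))
f_A = 15.881 / 29.376 = 0.5406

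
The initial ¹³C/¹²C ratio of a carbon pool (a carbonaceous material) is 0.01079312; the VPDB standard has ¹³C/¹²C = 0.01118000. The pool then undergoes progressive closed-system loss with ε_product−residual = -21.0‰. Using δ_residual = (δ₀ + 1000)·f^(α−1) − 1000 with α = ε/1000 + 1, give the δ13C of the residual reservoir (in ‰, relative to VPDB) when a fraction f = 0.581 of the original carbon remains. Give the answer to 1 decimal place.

-23.5‰

δ₀ = (0.01079312/0.01118000 − 1)×1000 = (0.965395 − 1)×1000 = -34.605‰
α − 1 = ε/1000 = -0.0210
f^(α−1) = 0.581^(-0.0210) = 1.011468
δ_res = (-34.605 + 1000) × 1.011468 − 1000 = 976.467 − 1000 = -23.53‰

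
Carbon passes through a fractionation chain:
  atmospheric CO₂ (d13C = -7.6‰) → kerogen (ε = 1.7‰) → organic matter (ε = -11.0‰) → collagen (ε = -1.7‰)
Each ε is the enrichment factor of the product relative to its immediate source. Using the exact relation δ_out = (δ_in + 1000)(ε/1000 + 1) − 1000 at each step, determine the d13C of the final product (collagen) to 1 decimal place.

step 1: δ = (-7.60 + 1000)·(1.7/1000 + 1) − 1000 = -5.91‰
step 2: δ = (-5.91 + 1000)·(-11.0/1000 + 1) − 1000 = -16.85‰
step 3: δ = (-16.85 + 1000)·(-1.7/1000 + 1) − 1000 = -18.52‰

-18.5‰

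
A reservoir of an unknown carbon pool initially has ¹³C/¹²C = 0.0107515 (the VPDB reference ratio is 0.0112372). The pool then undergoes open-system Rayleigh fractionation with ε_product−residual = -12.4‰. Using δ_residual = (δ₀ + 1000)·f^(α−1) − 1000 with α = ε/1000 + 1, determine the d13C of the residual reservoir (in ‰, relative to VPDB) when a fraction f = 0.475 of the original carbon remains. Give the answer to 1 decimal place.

δ₀ = (0.0107515/0.0112372 − 1)×1000 = (0.956777 − 1)×1000 = -43.223‰
α − 1 = ε/1000 = -0.0124
f^(α−1) = 0.475^(-0.0124) = 1.009274
δ_res = (-43.223 + 1000) × 1.009274 − 1000 = 965.650 − 1000 = -34.35‰

-34.3‰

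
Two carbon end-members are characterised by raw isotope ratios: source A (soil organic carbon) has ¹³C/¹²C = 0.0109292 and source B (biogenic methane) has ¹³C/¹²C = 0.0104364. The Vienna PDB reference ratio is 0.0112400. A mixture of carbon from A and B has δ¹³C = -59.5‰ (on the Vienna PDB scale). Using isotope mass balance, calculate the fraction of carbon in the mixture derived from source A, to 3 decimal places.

δ_A = (0.0109292/0.0112400 − 1)×1000 = (0.972349 − 1)×1000 = -27.651‰
δ_B = (0.0104364/0.0112400 − 1)×1000 = (0.928505 − 1)×1000 = -71.495‰
f_A = (δ_mix − δ_B)/(δ_A − δ_B) = (-59.5 − (-71.495))/(-27.651 − (-71.495))
f_A = 11.995 / 43.843 = 0.2736

0.274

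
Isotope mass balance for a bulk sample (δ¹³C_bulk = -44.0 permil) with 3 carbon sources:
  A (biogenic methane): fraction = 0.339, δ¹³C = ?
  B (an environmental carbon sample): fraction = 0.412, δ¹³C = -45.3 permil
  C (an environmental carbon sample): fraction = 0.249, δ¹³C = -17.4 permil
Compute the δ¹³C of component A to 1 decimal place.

Isotope mass balance: δ_bulk = Σ fᵢ·δᵢ.
-44.0 = 0.339×δ_A + 0.412×(-45.3) + 0.249×(-17.4)
0.339·δ_A = -44.0 − (-22.996) = -21.004
δ_A = -21.004 / 0.339 = -61.96 permil

-62.0 permil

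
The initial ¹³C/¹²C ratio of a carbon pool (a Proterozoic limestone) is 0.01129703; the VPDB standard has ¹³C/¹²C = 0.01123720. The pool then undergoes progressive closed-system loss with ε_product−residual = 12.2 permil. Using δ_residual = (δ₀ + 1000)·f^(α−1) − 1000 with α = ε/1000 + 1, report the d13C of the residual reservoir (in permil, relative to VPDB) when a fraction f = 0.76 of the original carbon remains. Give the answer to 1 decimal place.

2.0 permil

δ₀ = (0.01129703/0.01123720 − 1)×1000 = (1.005324 − 1)×1000 = 5.324 permil
α − 1 = ε/1000 = 0.0122
f^(α−1) = 0.76^(0.0122) = 0.996657
δ_res = (5.324 + 1000) × 0.996657 − 1000 = 1001.964 − 1000 = 1.96 permil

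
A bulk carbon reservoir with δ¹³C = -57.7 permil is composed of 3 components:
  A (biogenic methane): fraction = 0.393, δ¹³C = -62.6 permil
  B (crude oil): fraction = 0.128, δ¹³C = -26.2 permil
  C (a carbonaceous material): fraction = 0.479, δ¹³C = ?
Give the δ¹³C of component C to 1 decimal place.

Isotope mass balance: δ_bulk = Σ fᵢ·δᵢ.
-57.7 = 0.393×(-62.6) + 0.128×(-26.2) + 0.479×δ_C
0.479·δ_C = -57.7 − (-27.955) = -29.745
δ_C = -29.745 / 0.479 = -62.10 permil

-62.1 permil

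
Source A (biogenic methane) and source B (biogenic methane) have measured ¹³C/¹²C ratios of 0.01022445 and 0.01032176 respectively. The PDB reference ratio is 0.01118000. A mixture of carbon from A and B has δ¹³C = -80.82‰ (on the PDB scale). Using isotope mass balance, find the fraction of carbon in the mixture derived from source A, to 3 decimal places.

δ_A = (0.01022445/0.01118000 − 1)×1000 = (0.914530 − 1)×1000 = -85.470‰
δ_B = (0.01032176/0.01118000 − 1)×1000 = (0.923234 − 1)×1000 = -76.766‰
f_A = (δ_mix − δ_B)/(δ_A − δ_B) = (-80.82 − (-76.766))/(-85.470 − (-76.766))
f_A = -4.054 / -8.704 = 0.4658

0.466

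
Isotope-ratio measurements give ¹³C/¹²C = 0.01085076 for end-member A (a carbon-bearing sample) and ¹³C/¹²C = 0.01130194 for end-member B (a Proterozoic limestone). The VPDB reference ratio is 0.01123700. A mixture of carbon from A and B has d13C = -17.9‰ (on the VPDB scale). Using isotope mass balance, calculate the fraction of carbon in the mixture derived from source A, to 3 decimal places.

0.590

δ_A = (0.01085076/0.01123700 − 1)×1000 = (0.965628 − 1)×1000 = -34.372‰
δ_B = (0.01130194/0.01123700 − 1)×1000 = (1.005779 − 1)×1000 = 5.779‰
f_A = (δ_mix − δ_B)/(δ_A − δ_B) = (-17.9 − (5.779))/(-34.372 − (5.779))
f_A = -23.679 / -40.151 = 0.5897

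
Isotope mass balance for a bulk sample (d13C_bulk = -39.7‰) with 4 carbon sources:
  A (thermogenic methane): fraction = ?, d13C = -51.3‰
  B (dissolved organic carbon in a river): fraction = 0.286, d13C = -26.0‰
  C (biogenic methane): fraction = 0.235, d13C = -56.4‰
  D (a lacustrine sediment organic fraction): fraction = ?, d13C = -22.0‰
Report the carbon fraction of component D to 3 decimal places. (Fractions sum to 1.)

Let f_D and f_A be the unknown fractions; fractions sum to 1 so f_D + f_A = 0.479.
Mass balance: Σ fᵢ·δᵢ = δ_bulk ⇒ f_D·(-22.0) + f_A·(-51.3) = -39.7 − (-20.690) = -19.010
Substitute f_A = 0.479 − f_D:
f_D·(-22.0 − -51.3) = -19.010 − 0.479×(-51.3) = 5.563
f_D = 5.563 / 29.3 = 0.1899

0.190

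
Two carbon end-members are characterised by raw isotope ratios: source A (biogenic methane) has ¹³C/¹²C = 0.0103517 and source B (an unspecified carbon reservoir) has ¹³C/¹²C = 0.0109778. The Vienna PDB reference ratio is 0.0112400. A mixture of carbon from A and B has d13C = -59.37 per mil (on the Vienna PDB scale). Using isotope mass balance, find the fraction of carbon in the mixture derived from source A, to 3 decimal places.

δ_A = (0.0103517/0.0112400 − 1)×1000 = (0.920970 − 1)×1000 = -79.030 per mil
δ_B = (0.0109778/0.0112400 − 1)×1000 = (0.976673 − 1)×1000 = -23.327 per mil
f_A = (δ_mix − δ_B)/(δ_A − δ_B) = (-59.37 − (-23.327))/(-79.030 − (-23.327))
f_A = -36.043 / -55.703 = 0.6471

0.647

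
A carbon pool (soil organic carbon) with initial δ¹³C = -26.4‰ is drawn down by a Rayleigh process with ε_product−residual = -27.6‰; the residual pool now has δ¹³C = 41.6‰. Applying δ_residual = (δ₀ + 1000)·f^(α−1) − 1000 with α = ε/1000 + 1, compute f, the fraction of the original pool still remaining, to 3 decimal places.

α − 1 = ε/1000 = -0.0276
(δ_res + 1000)/(δ₀ + 1000) = (41.6 + 1000)/(-26.4 + 1000) = 1041.6/973.6 = 1.069844
f = 1.069844^(1/-0.0276) = exp(ln(1.069844)/-0.0276) = exp(0.06751/-0.0276)
f = exp(-2.4461) = 0.0866

0.087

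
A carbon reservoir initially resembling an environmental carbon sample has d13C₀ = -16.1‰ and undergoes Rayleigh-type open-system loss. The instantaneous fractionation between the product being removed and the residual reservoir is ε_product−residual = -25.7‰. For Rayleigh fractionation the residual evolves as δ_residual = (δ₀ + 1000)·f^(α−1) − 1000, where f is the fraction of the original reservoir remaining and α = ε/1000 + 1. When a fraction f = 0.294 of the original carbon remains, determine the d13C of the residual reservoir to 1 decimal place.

15.3‰

Rayleigh residual: δ_res = (δ₀ + 1000)·f^(α−1) − 1000
α = ε/1000 + 1 = 0.97430, so α − 1 = -0.02570
f^(α−1) = 0.294^(-0.02570) = 1.031961
δ_res = (-16.1 + 1000) × 1.031961 − 1000 = 1015.347 − 1000 = 15.35‰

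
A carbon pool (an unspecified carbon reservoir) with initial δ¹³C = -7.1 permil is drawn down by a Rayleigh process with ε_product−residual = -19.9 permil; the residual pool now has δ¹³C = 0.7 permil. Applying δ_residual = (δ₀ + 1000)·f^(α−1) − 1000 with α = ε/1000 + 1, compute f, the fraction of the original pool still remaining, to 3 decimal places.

0.675

α − 1 = ε/1000 = -0.0199
(δ_res + 1000)/(δ₀ + 1000) = (0.7 + 1000)/(-7.1 + 1000) = 1000.7/992.9 = 1.007856
f = 1.007856^(1/-0.0199) = exp(ln(1.007856)/-0.0199) = exp(0.00783/-0.0199)
f = exp(-0.3932) = 0.6749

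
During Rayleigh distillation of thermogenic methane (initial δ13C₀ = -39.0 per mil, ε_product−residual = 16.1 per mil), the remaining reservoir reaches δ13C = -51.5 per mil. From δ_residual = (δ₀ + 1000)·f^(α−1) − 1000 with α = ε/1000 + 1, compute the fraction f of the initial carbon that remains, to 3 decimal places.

α − 1 = ε/1000 = 0.0161
(δ_res + 1000)/(δ₀ + 1000) = (-51.5 + 1000)/(-39.0 + 1000) = 948.5/961.0 = 0.986993
f = 0.986993^(1/0.0161) = exp(ln(0.986993)/0.0161) = exp(-0.01309/0.0161)
f = exp(-0.8132) = 0.4434

0.443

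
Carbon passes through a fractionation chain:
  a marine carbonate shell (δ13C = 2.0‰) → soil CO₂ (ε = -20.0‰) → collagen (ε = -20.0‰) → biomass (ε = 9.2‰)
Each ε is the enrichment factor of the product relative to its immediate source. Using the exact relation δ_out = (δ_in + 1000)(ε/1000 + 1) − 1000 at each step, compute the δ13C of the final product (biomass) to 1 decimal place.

step 1: δ = (2.00 + 1000)·(-20.0/1000 + 1) − 1000 = -18.04‰
step 2: δ = (-18.04 + 1000)·(-20.0/1000 + 1) − 1000 = -37.68‰
step 3: δ = (-37.68 + 1000)·(9.2/1000 + 1) − 1000 = -28.83‰

-28.8‰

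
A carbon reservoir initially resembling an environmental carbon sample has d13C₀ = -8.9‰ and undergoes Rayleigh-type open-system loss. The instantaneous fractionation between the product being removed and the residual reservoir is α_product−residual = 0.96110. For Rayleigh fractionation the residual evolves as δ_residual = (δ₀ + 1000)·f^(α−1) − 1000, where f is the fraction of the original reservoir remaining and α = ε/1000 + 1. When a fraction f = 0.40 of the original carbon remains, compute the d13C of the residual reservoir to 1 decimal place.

27.1‰

Rayleigh residual: δ_res = (δ₀ + 1000)·f^(α−1) − 1000
α − 1 = -0.03890
f^(α−1) = 0.40^(-0.03890) = 1.036287
δ_res = (-8.9 + 1000) × 1.036287 − 1000 = 1027.064 − 1000 = 27.06‰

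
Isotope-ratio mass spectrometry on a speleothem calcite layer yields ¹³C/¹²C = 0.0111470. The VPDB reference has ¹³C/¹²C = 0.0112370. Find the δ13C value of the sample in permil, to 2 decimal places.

δ13C = (R_sample / R_standard − 1) × 1000
R_sample / R_standard = 0.0111470 / 0.0112370 = 0.991991
δ13C = (0.991991 − 1) × 1000 = -8.009 permil

-8.01 permil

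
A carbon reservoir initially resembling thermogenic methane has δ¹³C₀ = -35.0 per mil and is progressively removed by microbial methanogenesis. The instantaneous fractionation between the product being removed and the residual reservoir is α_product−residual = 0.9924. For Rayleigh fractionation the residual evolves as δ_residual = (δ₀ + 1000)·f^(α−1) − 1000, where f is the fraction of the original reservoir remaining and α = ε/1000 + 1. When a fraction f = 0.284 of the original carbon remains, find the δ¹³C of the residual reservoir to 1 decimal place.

Rayleigh residual: δ_res = (δ₀ + 1000)·f^(α−1) − 1000
α − 1 = -0.00760
f^(α−1) = 0.284^(-0.00760) = 1.009613
δ_res = (-35.0 + 1000) × 1.009613 − 1000 = 974.276 − 1000 = -25.72 per mil

-25.7 per mil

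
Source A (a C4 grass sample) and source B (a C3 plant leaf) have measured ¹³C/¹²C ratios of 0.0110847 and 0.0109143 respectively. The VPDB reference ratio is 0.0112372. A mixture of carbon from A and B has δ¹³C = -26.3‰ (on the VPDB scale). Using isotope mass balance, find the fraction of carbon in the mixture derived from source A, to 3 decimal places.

δ_A = (0.0110847/0.0112372 − 1)×1000 = (0.986429 − 1)×1000 = -13.571‰
δ_B = (0.0109143/0.0112372 − 1)×1000 = (0.971265 − 1)×1000 = -28.735‰
f_A = (δ_mix − δ_B)/(δ_A − δ_B) = (-26.3 − (-28.735))/(-13.571 − (-28.735))
f_A = 2.435 / 15.164 = 0.1606

0.161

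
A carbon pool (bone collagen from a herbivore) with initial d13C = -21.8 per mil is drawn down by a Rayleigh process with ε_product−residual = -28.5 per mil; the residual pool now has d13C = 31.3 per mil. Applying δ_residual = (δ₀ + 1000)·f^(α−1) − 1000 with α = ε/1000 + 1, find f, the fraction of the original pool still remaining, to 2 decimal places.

α − 1 = ε/1000 = -0.0285
(δ_res + 1000)/(δ₀ + 1000) = (31.3 + 1000)/(-21.8 + 1000) = 1031.3/978.2 = 1.054283
f = 1.054283^(1/-0.0285) = exp(ln(1.054283)/-0.0285) = exp(0.05286/-0.0285)
f = exp(-1.8548) = 0.1565

0.16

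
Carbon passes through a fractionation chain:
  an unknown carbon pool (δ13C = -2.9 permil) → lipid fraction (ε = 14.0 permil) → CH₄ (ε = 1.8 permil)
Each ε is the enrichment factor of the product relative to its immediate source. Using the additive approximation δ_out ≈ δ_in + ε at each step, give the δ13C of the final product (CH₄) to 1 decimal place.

12.9 permil

step 1: δ ≈ -2.9 + (14.0) = 11.1 permil
step 2: δ ≈ 11.1 + (1.8) = 12.9 permil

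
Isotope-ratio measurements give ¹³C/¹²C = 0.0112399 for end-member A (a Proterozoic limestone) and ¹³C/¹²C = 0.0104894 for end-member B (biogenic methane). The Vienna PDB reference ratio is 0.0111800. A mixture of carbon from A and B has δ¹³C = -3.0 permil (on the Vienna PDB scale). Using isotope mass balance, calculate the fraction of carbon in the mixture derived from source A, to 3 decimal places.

δ_A = (0.0112399/0.0111800 − 1)×1000 = (1.005358 − 1)×1000 = 5.358 permil
δ_B = (0.0104894/0.0111800 − 1)×1000 = (0.938229 − 1)×1000 = -61.771 permil
f_A = (δ_mix − δ_B)/(δ_A − δ_B) = (-3.0 − (-61.771))/(5.358 − (-61.771))
f_A = 58.771 / 67.129 = 0.8755

0.875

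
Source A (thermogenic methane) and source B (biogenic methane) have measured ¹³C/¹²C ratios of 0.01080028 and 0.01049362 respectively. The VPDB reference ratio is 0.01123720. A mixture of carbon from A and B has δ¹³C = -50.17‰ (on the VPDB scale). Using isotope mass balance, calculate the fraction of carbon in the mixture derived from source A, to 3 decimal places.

δ_A = (0.01080028/0.01123720 − 1)×1000 = (0.961118 − 1)×1000 = -38.882‰
δ_B = (0.01049362/0.01123720 − 1)×1000 = (0.933829 − 1)×1000 = -66.171‰
f_A = (δ_mix − δ_B)/(δ_A − δ_B) = (-50.17 − (-66.171))/(-38.882 − (-66.171))
f_A = 16.001 / 27.290 = 0.5863

0.586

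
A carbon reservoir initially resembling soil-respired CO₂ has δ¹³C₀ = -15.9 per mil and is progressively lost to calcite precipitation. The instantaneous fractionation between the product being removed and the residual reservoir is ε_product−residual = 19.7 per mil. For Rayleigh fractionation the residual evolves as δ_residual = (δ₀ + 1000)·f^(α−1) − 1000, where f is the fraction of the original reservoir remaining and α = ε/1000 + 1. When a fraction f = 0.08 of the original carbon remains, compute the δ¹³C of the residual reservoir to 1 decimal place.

-63.7 per mil

Rayleigh residual: δ_res = (δ₀ + 1000)·f^(α−1) − 1000
α = ε/1000 + 1 = 1.01970, so α − 1 = 0.01970
f^(α−1) = 0.08^(0.01970) = 0.951461
δ_res = (-15.9 + 1000) × 0.951461 − 1000 = 936.333 − 1000 = -63.67 per mil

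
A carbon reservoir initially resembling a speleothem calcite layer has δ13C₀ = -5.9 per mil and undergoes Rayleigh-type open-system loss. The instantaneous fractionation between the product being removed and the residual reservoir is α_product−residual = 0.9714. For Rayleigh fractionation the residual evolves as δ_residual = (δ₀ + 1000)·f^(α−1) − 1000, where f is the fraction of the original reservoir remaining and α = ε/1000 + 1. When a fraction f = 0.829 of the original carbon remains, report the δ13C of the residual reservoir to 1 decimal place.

-0.6 per mil

Rayleigh residual: δ_res = (δ₀ + 1000)·f^(α−1) − 1000
α − 1 = -0.02860
f^(α−1) = 0.829^(-0.02860) = 1.005378
δ_res = (-5.9 + 1000) × 1.005378 − 1000 = 999.446 − 1000 = -0.55 per mil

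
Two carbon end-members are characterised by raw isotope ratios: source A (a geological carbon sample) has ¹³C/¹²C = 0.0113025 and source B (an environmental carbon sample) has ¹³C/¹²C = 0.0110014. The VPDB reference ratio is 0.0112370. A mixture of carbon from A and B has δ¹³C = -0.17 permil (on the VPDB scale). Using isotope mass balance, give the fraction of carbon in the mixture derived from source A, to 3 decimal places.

0.776

δ_A = (0.0113025/0.0112370 − 1)×1000 = (1.005829 − 1)×1000 = 5.829 permil
δ_B = (0.0110014/0.0112370 − 1)×1000 = (0.979034 − 1)×1000 = -20.966 permil
f_A = (δ_mix − δ_B)/(δ_A − δ_B) = (-0.17 − (-20.966))/(5.829 − (-20.966))
f_A = 20.796 / 26.795 = 0.7761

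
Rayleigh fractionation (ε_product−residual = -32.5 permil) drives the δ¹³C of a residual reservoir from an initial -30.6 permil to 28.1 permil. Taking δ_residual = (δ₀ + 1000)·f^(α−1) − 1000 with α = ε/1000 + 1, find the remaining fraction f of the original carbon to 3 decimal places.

α − 1 = ε/1000 = -0.0325
(δ_res + 1000)/(δ₀ + 1000) = (28.1 + 1000)/(-30.6 + 1000) = 1028.1/969.4 = 1.060553
f = 1.060553^(1/-0.0325) = exp(ln(1.060553)/-0.0325) = exp(0.05879/-0.0325)
f = exp(-1.8089) = 0.1638

0.164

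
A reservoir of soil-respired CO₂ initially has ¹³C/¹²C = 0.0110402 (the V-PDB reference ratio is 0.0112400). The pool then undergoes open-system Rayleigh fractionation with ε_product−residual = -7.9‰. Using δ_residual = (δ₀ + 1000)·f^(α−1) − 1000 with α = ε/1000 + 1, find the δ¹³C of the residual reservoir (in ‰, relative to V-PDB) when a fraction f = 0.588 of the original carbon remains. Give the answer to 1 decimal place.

-13.6‰

δ₀ = (0.0110402/0.0112400 − 1)×1000 = (0.982224 − 1)×1000 = -17.776‰
α − 1 = ε/1000 = -0.0079
f^(α−1) = 0.588^(-0.0079) = 1.004204
δ_res = (-17.776 + 1000) × 1.004204 − 1000 = 986.353 − 1000 = -13.65‰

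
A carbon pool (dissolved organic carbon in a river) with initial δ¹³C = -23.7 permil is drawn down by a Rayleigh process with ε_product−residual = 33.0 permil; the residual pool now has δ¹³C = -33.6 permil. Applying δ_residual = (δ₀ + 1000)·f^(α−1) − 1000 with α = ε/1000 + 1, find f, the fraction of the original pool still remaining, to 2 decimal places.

α − 1 = ε/1000 = 0.0330
(δ_res + 1000)/(δ₀ + 1000) = (-33.6 + 1000)/(-23.7 + 1000) = 966.4/976.3 = 0.989860
f = 0.989860^(1/0.0330) = exp(ln(0.989860)/0.0330) = exp(-0.01019/0.0330)
f = exp(-0.3089) = 0.7343

0.73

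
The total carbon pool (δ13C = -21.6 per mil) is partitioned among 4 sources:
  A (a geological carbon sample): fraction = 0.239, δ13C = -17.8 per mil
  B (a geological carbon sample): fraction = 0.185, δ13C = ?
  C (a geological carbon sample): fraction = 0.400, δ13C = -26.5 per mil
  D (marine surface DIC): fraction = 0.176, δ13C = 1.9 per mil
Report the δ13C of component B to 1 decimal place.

-38.3 per mil

Isotope mass balance: δ_bulk = Σ fᵢ·δᵢ.
-21.6 = 0.239×(-17.8) + 0.185×δ_B + 0.400×(-26.5) + 0.176×(1.9)
0.185·δ_B = -21.6 − (-14.520) = -7.080
δ_B = -7.080 / 0.185 = -38.27 per mil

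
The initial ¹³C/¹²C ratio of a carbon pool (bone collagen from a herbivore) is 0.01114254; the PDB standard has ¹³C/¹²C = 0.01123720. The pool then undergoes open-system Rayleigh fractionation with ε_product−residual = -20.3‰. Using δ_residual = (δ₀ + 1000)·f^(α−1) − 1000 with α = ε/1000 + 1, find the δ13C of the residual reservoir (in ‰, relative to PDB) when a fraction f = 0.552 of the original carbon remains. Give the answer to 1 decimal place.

3.6‰

δ₀ = (0.01114254/0.01123720 − 1)×1000 = (0.991576 − 1)×1000 = -8.424‰
α − 1 = ε/1000 = -0.0203
f^(α−1) = 0.552^(-0.0203) = 1.012135
δ_res = (-8.424 + 1000) × 1.012135 − 1000 = 1003.609 − 1000 = 3.61‰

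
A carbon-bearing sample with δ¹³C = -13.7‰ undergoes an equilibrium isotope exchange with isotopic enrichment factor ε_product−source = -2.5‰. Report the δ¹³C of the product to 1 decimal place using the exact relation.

Exactly, δ_product = (δ_source + 1000)·(ε/1000 + 1) − 1000.
δ_product = (-13.7 + 1000) × (-2.5/1000 + 1) − 1000
δ_product = -16.17‰

-16.2‰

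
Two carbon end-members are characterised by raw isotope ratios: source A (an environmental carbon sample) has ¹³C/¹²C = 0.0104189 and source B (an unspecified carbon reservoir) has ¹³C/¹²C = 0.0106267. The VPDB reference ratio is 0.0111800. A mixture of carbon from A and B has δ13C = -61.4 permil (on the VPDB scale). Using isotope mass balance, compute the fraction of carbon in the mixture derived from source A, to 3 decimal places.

δ_A = (0.0104189/0.0111800 − 1)×1000 = (0.931923 − 1)×1000 = -68.077 permil
δ_B = (0.0106267/0.0111800 − 1)×1000 = (0.950510 − 1)×1000 = -49.490 permil
f_A = (δ_mix − δ_B)/(δ_A − δ_B) = (-61.4 − (-49.490))/(-68.077 − (-49.490))
f_A = -11.910 / -18.587 = 0.6408

0.641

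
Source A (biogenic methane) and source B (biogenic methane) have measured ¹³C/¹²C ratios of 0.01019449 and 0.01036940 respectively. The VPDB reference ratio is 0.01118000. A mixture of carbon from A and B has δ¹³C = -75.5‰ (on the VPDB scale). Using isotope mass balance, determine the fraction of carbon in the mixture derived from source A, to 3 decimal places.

0.191

δ_A = (0.01019449/0.01118000 − 1)×1000 = (0.911851 − 1)×1000 = -88.149‰
δ_B = (0.01036940/0.01118000 − 1)×1000 = (0.927496 − 1)×1000 = -72.504‰
f_A = (δ_mix − δ_B)/(δ_A − δ_B) = (-75.5 − (-72.504))/(-88.149 − (-72.504))
f_A = -2.996 / -15.645 = 0.1915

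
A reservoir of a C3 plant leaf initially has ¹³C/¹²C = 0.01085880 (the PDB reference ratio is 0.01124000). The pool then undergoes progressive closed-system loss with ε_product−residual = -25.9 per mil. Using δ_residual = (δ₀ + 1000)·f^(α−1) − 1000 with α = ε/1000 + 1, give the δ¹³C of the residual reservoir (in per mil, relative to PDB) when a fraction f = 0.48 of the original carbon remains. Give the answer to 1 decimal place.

-15.4 per mil

δ₀ = (0.01085880/0.01124000 − 1)×1000 = (0.966085 − 1)×1000 = -33.915 per mil
α − 1 = ε/1000 = -0.0259
f^(α−1) = 0.48^(-0.0259) = 1.019192
δ_res = (-33.915 + 1000) × 1.019192 − 1000 = 984.626 − 1000 = -15.37 per mil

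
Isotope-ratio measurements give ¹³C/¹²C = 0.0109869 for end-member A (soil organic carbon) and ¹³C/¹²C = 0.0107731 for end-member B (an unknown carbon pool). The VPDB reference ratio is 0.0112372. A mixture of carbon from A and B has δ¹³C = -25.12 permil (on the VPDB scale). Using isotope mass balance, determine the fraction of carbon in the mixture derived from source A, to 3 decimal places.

δ_A = (0.0109869/0.0112372 − 1)×1000 = (0.977726 − 1)×1000 = -22.274 permil
δ_B = (0.0107731/0.0112372 − 1)×1000 = (0.958700 − 1)×1000 = -41.300 permil
f_A = (δ_mix − δ_B)/(δ_A − δ_B) = (-25.12 − (-41.300))/(-22.274 − (-41.300))
f_A = 16.180 / 19.026 = 0.8504

0.850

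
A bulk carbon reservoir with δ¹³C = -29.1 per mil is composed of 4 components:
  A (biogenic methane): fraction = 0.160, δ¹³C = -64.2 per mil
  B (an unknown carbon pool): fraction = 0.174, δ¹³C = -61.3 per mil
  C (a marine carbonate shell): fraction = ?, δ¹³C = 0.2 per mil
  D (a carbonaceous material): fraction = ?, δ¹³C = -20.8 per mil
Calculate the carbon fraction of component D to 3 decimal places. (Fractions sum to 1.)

Let f_D and f_C be the unknown fractions; fractions sum to 1 so f_D + f_C = 0.666.
Mass balance: Σ fᵢ·δᵢ = δ_bulk ⇒ f_D·(-20.8) + f_C·(0.2) = -29.1 − (-20.938) = -8.162
Substitute f_C = 0.666 − f_D:
f_D·(-20.8 − 0.2) = -8.162 − 0.666×(0.2) = -8.295
f_D = -8.295 / -21.0 = 0.3950

0.395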